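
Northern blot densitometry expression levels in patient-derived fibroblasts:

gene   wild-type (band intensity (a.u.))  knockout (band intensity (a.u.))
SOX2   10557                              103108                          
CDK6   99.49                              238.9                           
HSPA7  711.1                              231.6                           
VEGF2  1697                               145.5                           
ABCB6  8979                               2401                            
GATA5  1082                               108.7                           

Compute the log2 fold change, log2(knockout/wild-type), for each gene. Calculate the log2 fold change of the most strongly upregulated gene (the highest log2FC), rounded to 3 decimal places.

3.288

log2(103108/10557) = 3.288  (SOX2)
log2(238.9/99.49) = 1.264  (CDK6)
log2(231.6/711.1) = -1.618  (HSPA7)
log2(145.5/1697) = -3.544  (VEGF2)
log2(2401/8979) = -1.903  (ABCB6)
log2(108.7/1082) = -3.315  (GATA5)
SOX2 is most strongly upregulated.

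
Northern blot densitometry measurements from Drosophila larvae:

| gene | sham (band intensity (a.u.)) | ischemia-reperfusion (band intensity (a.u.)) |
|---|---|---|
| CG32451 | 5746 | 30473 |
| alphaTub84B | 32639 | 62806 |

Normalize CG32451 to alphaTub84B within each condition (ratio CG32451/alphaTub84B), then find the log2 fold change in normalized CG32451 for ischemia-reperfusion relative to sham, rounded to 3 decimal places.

1.463

CG32451/alphaTub84B (sham) = 5746 / 32639 = 0.17605
CG32451/alphaTub84B (ischemia-reperfusion) = 30473 / 62806 = 0.48519
Fold change = 0.48519 / 0.17605 = 2.7560
log2(2.7560) = 1.4626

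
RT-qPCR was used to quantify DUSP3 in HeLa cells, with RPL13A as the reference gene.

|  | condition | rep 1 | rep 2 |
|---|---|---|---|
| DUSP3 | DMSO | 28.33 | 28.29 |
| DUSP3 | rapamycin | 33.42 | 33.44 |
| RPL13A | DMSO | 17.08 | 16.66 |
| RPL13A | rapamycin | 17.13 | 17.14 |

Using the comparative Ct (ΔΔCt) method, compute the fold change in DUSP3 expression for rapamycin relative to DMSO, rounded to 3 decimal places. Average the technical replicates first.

0.035

Mean Ct: DUSP3 DMSO 28.310; DUSP3 rapamycin 33.430; RPL13A DMSO 16.870; RPL13A rapamycin 17.135
ΔCt(DMSO) = 28.310 − 16.870 = 11.440
ΔCt(rapamycin) = 33.430 − 17.135 = 16.295
ΔΔCt = 16.295 − 11.440 = 4.855
Fold change = 2^(−4.855) = 0.0346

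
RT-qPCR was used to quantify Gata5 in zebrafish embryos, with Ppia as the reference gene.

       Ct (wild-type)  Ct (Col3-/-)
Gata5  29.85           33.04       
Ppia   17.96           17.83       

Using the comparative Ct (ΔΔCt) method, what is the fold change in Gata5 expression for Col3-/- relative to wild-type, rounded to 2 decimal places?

0.10

ΔCt(wild-type) = 29.850 − 17.960 = 11.890
ΔCt(Col3-/-) = 33.040 − 17.830 = 15.210
ΔΔCt = 15.210 − 11.890 = 3.320
Fold change = 2^(−3.320) = 0.100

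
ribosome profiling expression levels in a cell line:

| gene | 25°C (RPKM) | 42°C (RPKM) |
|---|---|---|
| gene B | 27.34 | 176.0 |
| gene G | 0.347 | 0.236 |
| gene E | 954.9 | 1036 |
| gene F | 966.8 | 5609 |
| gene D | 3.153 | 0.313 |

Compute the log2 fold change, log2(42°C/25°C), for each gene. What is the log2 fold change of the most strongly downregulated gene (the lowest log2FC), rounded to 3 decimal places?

log2(176.0/27.34) = 2.686  (gene B)
log2(0.236/0.347) = -0.556  (gene G)
log2(1036/954.9) = 0.118  (gene E)
log2(5609/966.8) = 2.536  (gene F)
log2(0.313/3.153) = -3.332  (gene D)
gene D is most strongly downregulated.

-3.332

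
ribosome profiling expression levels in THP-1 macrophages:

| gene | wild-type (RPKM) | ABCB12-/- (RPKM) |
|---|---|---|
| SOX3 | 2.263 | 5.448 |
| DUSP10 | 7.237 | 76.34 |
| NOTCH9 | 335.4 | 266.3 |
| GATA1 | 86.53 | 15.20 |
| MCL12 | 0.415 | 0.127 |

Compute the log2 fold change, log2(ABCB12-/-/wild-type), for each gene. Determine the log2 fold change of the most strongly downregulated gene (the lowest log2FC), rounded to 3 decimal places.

-2.509

log2(5.448/2.263) = 1.267  (SOX3)
log2(76.34/7.237) = 3.399  (DUSP10)
log2(266.3/335.4) = -0.333  (NOTCH9)
log2(15.20/86.53) = -2.509  (GATA1)
log2(0.127/0.415) = -1.708  (MCL12)
GATA1 is most strongly downregulated.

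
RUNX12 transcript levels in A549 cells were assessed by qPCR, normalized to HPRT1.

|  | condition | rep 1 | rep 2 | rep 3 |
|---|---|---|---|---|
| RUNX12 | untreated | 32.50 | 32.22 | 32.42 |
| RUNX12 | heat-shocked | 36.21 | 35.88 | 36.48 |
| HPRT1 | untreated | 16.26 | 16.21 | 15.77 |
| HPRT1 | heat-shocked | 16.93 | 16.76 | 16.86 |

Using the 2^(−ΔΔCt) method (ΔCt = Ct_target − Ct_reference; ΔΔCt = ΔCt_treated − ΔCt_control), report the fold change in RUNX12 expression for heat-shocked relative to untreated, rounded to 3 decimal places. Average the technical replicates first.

0.122

Mean Ct: RUNX12 untreated 32.380; RUNX12 heat-shocked 36.190; HPRT1 untreated 16.080; HPRT1 heat-shocked 16.850
ΔCt(untreated) = 32.380 − 16.080 = 16.300
ΔCt(heat-shocked) = 36.190 − 16.850 = 19.340
ΔΔCt = 19.340 − 16.300 = 3.040
Fold change = 2^(−3.040) = 0.1216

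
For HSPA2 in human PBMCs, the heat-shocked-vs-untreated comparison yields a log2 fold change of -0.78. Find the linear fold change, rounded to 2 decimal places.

Fold change = 2^(-0.78) = 0.582

0.58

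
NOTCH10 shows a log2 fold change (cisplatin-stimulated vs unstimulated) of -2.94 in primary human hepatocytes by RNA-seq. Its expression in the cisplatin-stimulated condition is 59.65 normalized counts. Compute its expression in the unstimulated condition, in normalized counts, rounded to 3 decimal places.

457.761

Fold change = 2^(-2.94) = 0.1303
unstimulated expression = 59.65 / 0.1303 = 457.761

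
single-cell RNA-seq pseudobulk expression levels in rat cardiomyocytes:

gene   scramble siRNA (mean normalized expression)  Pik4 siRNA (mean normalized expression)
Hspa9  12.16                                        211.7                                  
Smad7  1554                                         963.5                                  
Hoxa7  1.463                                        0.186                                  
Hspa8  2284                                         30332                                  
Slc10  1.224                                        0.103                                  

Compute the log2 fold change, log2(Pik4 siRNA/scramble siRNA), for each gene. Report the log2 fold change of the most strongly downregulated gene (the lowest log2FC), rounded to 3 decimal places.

log2(211.7/12.16) = 4.122  (Hspa9)
log2(963.5/1554) = -0.690  (Smad7)
log2(0.186/1.463) = -2.976  (Hoxa7)
log2(30332/2284) = 3.731  (Hspa8)
log2(0.103/1.224) = -3.571  (Slc10)
Slc10 is most strongly downregulated.

-3.571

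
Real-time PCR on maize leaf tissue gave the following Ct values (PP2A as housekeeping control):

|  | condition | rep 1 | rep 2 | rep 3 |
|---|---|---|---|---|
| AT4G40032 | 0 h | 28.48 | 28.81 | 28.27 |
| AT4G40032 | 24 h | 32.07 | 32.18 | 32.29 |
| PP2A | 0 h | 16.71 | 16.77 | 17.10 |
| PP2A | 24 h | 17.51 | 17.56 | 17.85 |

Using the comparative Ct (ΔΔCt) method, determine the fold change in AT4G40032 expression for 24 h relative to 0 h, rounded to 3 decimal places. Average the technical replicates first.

0.136

Mean Ct: AT4G40032 0 h 28.520; AT4G40032 24 h 32.180; PP2A 0 h 16.860; PP2A 24 h 17.640
ΔCt(0 h) = 28.520 − 16.860 = 11.660
ΔCt(24 h) = 32.180 − 17.640 = 14.540
ΔΔCt = 14.540 − 11.660 = 2.880
Fold change = 2^(−2.880) = 0.1358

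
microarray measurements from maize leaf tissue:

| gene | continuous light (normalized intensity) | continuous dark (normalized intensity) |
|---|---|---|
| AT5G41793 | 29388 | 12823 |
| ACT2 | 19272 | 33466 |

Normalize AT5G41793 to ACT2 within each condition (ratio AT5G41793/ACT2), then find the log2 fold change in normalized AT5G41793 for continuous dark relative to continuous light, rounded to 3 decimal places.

AT5G41793/ACT2 (continuous light) = 29388 / 19272 = 1.5249
AT5G41793/ACT2 (continuous dark) = 12823 / 33466 = 0.38317
Fold change = 0.38317 / 1.5249 = 0.2513
log2(0.2513) = -1.9927

-1.993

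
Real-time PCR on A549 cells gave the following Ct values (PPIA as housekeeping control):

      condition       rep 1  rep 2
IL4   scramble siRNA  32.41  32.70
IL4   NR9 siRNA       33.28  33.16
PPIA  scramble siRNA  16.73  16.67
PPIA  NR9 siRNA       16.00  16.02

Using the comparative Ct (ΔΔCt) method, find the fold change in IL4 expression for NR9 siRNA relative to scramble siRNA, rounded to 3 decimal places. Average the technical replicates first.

0.391

Mean Ct: IL4 scramble siRNA 32.555; IL4 NR9 siRNA 33.220; PPIA scramble siRNA 16.700; PPIA NR9 siRNA 16.010
ΔCt(scramble siRNA) = 32.555 − 16.700 = 15.855
ΔCt(NR9 siRNA) = 33.220 − 16.010 = 17.210
ΔΔCt = 17.210 − 15.855 = 1.355
Fold change = 2^(−1.355) = 0.3909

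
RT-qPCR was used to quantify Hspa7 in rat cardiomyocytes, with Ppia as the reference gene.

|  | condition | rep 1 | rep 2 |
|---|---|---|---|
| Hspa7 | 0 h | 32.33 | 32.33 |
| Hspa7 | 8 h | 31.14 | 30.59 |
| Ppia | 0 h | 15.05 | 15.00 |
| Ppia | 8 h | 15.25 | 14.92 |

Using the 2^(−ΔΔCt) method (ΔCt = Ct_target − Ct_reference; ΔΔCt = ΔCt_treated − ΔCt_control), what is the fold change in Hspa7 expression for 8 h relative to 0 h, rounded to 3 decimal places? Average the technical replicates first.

Mean Ct: Hspa7 0 h 32.330; Hspa7 8 h 30.865; Ppia 0 h 15.025; Ppia 8 h 15.085
ΔCt(0 h) = 32.330 − 15.025 = 17.305
ΔCt(8 h) = 30.865 − 15.085 = 15.780
ΔΔCt = 15.780 − 17.305 = -1.525
Fold change = 2^(−(-1.525)) = 2^1.525 = 2.8779

2.878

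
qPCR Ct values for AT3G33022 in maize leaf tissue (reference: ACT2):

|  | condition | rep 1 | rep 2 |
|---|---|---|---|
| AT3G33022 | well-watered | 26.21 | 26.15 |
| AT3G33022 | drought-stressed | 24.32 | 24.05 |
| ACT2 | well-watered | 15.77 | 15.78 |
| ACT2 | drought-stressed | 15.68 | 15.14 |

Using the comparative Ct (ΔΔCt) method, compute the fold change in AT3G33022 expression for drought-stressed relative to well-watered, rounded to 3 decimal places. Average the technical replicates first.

Mean Ct: AT3G33022 well-watered 26.180; AT3G33022 drought-stressed 24.185; ACT2 well-watered 15.775; ACT2 drought-stressed 15.410
ΔCt(well-watered) = 26.180 − 15.775 = 10.405
ΔCt(drought-stressed) = 24.185 − 15.410 = 8.775
ΔΔCt = 8.775 − 10.405 = -1.630
Fold change = 2^(−(-1.630)) = 2^1.630 = 3.0951

3.095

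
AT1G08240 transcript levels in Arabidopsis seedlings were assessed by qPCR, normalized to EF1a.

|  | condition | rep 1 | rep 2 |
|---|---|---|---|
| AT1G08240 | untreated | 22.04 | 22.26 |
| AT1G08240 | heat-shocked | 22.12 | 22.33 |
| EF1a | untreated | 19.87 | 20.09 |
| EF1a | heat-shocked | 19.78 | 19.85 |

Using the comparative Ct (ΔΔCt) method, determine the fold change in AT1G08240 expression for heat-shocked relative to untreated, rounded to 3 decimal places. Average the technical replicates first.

Mean Ct: AT1G08240 untreated 22.150; AT1G08240 heat-shocked 22.225; EF1a untreated 19.980; EF1a heat-shocked 19.815
ΔCt(untreated) = 22.150 − 19.980 = 2.170
ΔCt(heat-shocked) = 22.225 − 19.815 = 2.410
ΔΔCt = 2.410 − 2.170 = 0.240
Fold change = 2^(−0.240) = 0.8467

0.847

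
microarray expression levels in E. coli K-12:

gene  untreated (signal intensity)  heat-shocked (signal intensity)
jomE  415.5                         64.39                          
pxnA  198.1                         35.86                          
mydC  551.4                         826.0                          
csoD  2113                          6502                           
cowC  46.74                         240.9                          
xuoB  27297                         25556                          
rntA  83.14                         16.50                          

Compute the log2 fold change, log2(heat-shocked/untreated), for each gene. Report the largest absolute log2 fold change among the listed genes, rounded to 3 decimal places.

log2(64.39/415.5) = -2.690  (jomE)
log2(35.86/198.1) = -2.466  (pxnA)
log2(826.0/551.4) = 0.583  (mydC)
log2(6502/2113) = 1.622  (csoD)
log2(240.9/46.74) = 2.366  (cowC)
log2(25556/27297) = -0.095  (xuoB)
log2(16.50/83.14) = -2.333  (rntA)
The largest magnitude belongs to jomE.

2.690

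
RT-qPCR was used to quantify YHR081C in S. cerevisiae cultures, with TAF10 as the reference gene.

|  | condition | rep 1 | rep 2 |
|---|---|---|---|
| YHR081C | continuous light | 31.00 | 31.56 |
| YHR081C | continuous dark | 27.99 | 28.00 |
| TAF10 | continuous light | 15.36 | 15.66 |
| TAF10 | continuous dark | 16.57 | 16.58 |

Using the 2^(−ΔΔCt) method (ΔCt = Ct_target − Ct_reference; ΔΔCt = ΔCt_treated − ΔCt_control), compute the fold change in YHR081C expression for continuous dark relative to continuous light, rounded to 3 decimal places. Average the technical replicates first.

Mean Ct: YHR081C continuous light 31.280; YHR081C continuous dark 27.995; TAF10 continuous light 15.510; TAF10 continuous dark 16.575
ΔCt(continuous light) = 31.280 − 15.510 = 15.770
ΔCt(continuous dark) = 27.995 − 16.575 = 11.420
ΔΔCt = 11.420 − 15.770 = -4.350
Fold change = 2^(−(-4.350)) = 2^4.350 = 20.3930

20.393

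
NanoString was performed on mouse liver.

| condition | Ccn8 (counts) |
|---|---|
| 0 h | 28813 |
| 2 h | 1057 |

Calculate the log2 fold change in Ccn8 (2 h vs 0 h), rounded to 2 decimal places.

Fold change = 1057 / 28813 = 0.0367
log2(0.0367) = -4.769

-4.77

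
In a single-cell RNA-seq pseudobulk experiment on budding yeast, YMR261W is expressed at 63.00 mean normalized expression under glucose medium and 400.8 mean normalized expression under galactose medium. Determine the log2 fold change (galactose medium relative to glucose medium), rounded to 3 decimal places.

2.669

Fold change = 400.8 / 63.00 = 6.3619
log2(6.3619) = 2.6695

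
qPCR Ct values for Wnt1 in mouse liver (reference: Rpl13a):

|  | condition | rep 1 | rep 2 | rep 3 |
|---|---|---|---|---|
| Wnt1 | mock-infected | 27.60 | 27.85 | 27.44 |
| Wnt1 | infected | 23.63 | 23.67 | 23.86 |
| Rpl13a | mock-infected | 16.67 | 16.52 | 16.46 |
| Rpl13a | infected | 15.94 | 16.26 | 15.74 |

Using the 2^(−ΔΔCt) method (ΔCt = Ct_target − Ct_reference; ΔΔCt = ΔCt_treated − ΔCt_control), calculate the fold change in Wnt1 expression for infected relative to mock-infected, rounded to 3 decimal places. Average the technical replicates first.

Mean Ct: Wnt1 mock-infected 27.630; Wnt1 infected 23.720; Rpl13a mock-infected 16.550; Rpl13a infected 15.980
ΔCt(mock-infected) = 27.630 − 16.550 = 11.080
ΔCt(infected) = 23.720 − 15.980 = 7.740
ΔΔCt = 7.740 − 11.080 = -3.340
Fold change = 2^(−(-3.340)) = 2^3.340 = 10.1261

10.126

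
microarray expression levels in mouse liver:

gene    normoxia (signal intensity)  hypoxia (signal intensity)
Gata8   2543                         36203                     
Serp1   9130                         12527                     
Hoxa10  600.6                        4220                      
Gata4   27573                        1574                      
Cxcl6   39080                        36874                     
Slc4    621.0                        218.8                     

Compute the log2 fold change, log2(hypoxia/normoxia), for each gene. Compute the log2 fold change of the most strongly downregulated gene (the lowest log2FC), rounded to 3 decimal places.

-4.131

log2(36203/2543) = 3.832  (Gata8)
log2(12527/9130) = 0.456  (Serp1)
log2(4220/600.6) = 2.813  (Hoxa10)
log2(1574/27573) = -4.131  (Gata4)
log2(36874/39080) = -0.084  (Cxcl6)
log2(218.8/621.0) = -1.505  (Slc4)
Gata4 is most strongly downregulated.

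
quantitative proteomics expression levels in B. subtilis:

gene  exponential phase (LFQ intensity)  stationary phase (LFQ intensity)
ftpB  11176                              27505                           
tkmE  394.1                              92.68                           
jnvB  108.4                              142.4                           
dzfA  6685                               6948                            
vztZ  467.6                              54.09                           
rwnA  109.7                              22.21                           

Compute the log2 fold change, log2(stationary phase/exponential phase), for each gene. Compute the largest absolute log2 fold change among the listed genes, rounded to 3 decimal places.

3.112

log2(27505/11176) = 1.299  (ftpB)
log2(92.68/394.1) = -2.088  (tkmE)
log2(142.4/108.4) = 0.394  (jnvB)
log2(6948/6685) = 0.056  (dzfA)
log2(54.09/467.6) = -3.112  (vztZ)
log2(22.21/109.7) = -2.304  (rwnA)
The largest magnitude belongs to vztZ.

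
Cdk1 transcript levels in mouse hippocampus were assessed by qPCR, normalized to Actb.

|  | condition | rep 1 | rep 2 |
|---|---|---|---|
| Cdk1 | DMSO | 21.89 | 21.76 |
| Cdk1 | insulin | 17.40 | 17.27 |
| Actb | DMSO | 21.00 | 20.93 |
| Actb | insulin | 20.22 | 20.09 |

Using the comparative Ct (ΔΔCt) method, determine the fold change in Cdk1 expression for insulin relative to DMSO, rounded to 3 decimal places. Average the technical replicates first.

12.817

Mean Ct: Cdk1 DMSO 21.825; Cdk1 insulin 17.335; Actb DMSO 20.965; Actb insulin 20.155
ΔCt(DMSO) = 21.825 − 20.965 = 0.860
ΔCt(insulin) = 17.335 − 20.155 = -2.820
ΔΔCt = -2.820 − 0.860 = -3.680
Fold change = 2^(−(-3.680)) = 2^3.680 = 12.8171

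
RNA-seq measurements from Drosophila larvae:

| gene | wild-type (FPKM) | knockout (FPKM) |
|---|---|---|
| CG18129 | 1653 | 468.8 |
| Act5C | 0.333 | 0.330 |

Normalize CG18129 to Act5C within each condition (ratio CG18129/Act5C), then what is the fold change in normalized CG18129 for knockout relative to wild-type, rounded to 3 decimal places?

0.286

CG18129/Act5C (wild-type) = 1653 / 0.333 = 4964
CG18129/Act5C (knockout) = 468.8 / 0.330 = 1420.6
Fold change = 1420.6 / 4964 = 0.2862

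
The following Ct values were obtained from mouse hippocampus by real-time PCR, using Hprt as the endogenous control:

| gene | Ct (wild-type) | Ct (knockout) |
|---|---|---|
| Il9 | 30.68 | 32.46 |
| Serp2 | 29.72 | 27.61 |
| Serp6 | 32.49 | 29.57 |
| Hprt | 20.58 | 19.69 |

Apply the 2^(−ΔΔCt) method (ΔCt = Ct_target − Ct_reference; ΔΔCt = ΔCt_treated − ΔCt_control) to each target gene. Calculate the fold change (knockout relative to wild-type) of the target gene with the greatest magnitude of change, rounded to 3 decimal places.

0.157

Il9: ΔΔCt = (32.46−19.69) − (30.68−20.58) = 12.77 − 10.10 = 2.67; fold change = 2^-2.67 = 0.157
Serp2: ΔΔCt = (27.61−19.69) − (29.72−20.58) = 7.92 − 9.14 = -1.22; fold change = 2^1.22 = 2.329
Serp6: ΔΔCt = (29.57−19.69) − (32.49−20.58) = 9.88 − 11.91 = -2.03; fold change = 2^2.03 = 4.084
Il9 has the largest |ΔΔCt| = 2.67.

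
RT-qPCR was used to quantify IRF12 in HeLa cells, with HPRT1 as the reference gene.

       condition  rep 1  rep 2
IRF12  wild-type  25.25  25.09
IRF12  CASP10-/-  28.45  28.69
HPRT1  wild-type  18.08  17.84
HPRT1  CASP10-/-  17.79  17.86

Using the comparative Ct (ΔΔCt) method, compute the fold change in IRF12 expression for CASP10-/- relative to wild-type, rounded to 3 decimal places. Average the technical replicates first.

0.086

Mean Ct: IRF12 wild-type 25.170; IRF12 CASP10-/- 28.570; HPRT1 wild-type 17.960; HPRT1 CASP10-/- 17.825
ΔCt(wild-type) = 25.170 − 17.960 = 7.210
ΔCt(CASP10-/-) = 28.570 − 17.825 = 10.745
ΔΔCt = 10.745 − 7.210 = 3.535
Fold change = 2^(−3.535) = 0.0863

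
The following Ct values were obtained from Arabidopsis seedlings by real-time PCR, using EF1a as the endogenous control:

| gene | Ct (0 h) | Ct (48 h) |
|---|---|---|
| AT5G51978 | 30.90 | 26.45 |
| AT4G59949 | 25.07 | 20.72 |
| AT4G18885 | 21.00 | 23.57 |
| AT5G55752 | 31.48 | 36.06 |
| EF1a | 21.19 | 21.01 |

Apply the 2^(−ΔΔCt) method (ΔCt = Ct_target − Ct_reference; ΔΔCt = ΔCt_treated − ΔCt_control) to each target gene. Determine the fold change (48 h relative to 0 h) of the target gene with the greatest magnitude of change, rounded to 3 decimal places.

AT5G51978: ΔΔCt = (26.45−21.01) − (30.90−21.19) = 5.44 − 9.71 = -4.27; fold change = 2^4.27 = 19.293
AT4G59949: ΔΔCt = (20.72−21.01) − (25.07−21.19) = -0.29 − 3.88 = -4.17; fold change = 2^4.17 = 18.001
AT4G18885: ΔΔCt = (23.57−21.01) − (21.00−21.19) = 2.56 − (-0.19) = 2.75; fold change = 2^-2.75 = 0.149
AT5G55752: ΔΔCt = (36.06−21.01) − (31.48−21.19) = 15.05 − 10.29 = 4.76; fold change = 2^-4.76 = 0.037
AT5G55752 has the largest |ΔΔCt| = 4.76.

0.037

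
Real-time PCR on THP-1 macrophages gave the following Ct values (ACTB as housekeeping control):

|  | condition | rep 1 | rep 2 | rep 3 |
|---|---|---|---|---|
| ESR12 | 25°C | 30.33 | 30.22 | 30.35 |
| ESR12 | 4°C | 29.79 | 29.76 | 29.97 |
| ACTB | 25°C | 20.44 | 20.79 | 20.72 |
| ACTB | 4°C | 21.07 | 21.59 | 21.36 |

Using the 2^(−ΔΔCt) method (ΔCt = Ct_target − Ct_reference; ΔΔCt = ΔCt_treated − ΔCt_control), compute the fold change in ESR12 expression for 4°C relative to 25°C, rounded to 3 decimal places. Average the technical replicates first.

Mean Ct: ESR12 25°C 30.300; ESR12 4°C 29.840; ACTB 25°C 20.650; ACTB 4°C 21.340
ΔCt(25°C) = 30.300 − 20.650 = 9.650
ΔCt(4°C) = 29.840 − 21.340 = 8.500
ΔΔCt = 8.500 − 9.650 = -1.150
Fold change = 2^(−(-1.150)) = 2^1.150 = 2.2191

2.219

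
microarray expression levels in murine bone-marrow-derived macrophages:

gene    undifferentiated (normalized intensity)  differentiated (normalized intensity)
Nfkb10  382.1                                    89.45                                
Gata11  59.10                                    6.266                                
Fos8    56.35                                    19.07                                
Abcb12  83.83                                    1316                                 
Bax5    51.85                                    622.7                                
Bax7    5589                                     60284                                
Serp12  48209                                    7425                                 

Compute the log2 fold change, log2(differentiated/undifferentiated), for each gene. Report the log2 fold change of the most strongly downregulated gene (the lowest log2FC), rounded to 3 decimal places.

-3.238

log2(89.45/382.1) = -2.095  (Nfkb10)
log2(6.266/59.10) = -3.238  (Gata11)
log2(19.07/56.35) = -1.563  (Fos8)
log2(1316/83.83) = 3.973  (Abcb12)
log2(622.7/51.85) = 3.586  (Bax5)
log2(60284/5589) = 3.431  (Bax7)
log2(7425/48209) = -2.699  (Serp12)
Gata11 is most strongly downregulated.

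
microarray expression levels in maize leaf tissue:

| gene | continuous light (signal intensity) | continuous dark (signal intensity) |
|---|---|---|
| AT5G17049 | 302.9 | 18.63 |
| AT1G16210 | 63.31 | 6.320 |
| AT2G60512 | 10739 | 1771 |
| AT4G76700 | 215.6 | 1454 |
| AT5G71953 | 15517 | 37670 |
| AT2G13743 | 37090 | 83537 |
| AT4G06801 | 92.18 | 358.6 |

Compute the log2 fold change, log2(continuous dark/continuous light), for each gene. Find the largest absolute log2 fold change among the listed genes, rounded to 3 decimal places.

log2(18.63/302.9) = -4.023  (AT5G17049)
log2(6.320/63.31) = -3.324  (AT1G16210)
log2(1771/10739) = -2.600  (AT2G60512)
log2(1454/215.6) = 2.754  (AT4G76700)
log2(37670/15517) = 1.280  (AT5G71953)
log2(83537/37090) = 1.171  (AT2G13743)
log2(358.6/92.18) = 1.960  (AT4G06801)
The largest magnitude belongs to AT5G17049.

4.023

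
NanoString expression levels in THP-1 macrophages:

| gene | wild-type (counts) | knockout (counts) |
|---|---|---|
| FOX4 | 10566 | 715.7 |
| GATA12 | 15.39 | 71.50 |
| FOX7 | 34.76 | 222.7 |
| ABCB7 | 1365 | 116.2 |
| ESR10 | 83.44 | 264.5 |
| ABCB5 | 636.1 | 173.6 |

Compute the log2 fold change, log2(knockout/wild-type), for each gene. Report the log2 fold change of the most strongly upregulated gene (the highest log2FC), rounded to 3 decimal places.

log2(715.7/10566) = -3.884  (FOX4)
log2(71.50/15.39) = 2.216  (GATA12)
log2(222.7/34.76) = 2.680  (FOX7)
log2(116.2/1365) = -3.554  (ABCB7)
log2(264.5/83.44) = 1.664  (ESR10)
log2(173.6/636.1) = -1.873  (ABCB5)
FOX7 is most strongly upregulated.

2.680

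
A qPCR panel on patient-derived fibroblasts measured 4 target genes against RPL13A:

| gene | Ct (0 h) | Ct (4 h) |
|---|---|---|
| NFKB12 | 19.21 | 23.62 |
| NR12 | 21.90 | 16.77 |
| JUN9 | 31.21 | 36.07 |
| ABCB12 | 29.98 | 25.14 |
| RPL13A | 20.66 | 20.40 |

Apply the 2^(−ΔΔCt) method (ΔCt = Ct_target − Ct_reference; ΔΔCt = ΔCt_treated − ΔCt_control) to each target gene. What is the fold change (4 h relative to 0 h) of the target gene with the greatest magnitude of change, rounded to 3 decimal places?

NFKB12: ΔΔCt = (23.62−20.40) − (19.21−20.66) = 3.22 − (-1.45) = 4.67; fold change = 2^-4.67 = 0.039
NR12: ΔΔCt = (16.77−20.40) − (21.90−20.66) = -3.63 − 1.24 = -4.87; fold change = 2^4.87 = 29.243
JUN9: ΔΔCt = (36.07−20.40) − (31.21−20.66) = 15.67 − 10.55 = 5.12; fold change = 2^-5.12 = 0.029
ABCB12: ΔΔCt = (25.14−20.40) − (29.98−20.66) = 4.74 − 9.32 = -4.58; fold change = 2^4.58 = 23.918
JUN9 has the largest |ΔΔCt| = 5.12.

0.029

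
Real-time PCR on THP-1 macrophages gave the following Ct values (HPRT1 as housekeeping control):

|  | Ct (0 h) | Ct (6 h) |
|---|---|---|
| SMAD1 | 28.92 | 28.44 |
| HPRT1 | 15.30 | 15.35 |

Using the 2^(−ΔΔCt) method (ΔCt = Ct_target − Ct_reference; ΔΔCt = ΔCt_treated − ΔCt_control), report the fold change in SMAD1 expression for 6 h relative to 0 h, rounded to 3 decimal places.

ΔCt(0 h) = 28.920 − 15.300 = 13.620
ΔCt(6 h) = 28.440 − 15.350 = 13.090
ΔΔCt = 13.090 − 13.620 = -0.530
Fold change = 2^(−(-0.530)) = 2^0.530 = 1.4439

1.444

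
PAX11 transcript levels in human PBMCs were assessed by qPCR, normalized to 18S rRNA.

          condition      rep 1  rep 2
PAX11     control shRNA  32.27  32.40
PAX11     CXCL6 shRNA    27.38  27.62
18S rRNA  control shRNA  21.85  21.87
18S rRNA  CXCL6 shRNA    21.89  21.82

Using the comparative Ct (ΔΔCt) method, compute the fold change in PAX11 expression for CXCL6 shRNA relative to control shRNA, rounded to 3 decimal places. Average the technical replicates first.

28.443

Mean Ct: PAX11 control shRNA 32.335; PAX11 CXCL6 shRNA 27.500; 18S rRNA control shRNA 21.860; 18S rRNA CXCL6 shRNA 21.855
ΔCt(control shRNA) = 32.335 − 21.860 = 10.475
ΔCt(CXCL6 shRNA) = 27.500 − 21.855 = 5.645
ΔΔCt = 5.645 − 10.475 = -4.830
Fold change = 2^(−(-4.830)) = 2^4.830 = 28.4430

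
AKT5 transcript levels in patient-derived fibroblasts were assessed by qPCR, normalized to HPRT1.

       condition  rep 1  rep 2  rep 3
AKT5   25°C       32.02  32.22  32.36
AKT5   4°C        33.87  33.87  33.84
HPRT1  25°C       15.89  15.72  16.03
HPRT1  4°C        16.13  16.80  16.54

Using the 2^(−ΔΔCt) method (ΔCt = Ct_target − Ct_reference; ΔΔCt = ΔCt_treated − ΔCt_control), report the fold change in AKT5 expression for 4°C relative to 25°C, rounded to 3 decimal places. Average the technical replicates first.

Mean Ct: AKT5 25°C 32.200; AKT5 4°C 33.860; HPRT1 25°C 15.880; HPRT1 4°C 16.490
ΔCt(25°C) = 32.200 − 15.880 = 16.320
ΔCt(4°C) = 33.860 − 16.490 = 17.370
ΔΔCt = 17.370 − 16.320 = 1.050
Fold change = 2^(−1.050) = 0.4830

0.483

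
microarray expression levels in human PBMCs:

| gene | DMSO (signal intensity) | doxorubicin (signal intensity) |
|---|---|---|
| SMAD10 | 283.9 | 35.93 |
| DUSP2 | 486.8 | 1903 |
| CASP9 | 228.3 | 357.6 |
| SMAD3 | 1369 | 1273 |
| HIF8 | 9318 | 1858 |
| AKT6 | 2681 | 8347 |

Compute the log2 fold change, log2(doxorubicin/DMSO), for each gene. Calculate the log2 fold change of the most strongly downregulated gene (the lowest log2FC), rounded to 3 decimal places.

log2(35.93/283.9) = -2.982  (SMAD10)
log2(1903/486.8) = 1.967  (DUSP2)
log2(357.6/228.3) = 0.647  (CASP9)
log2(1273/1369) = -0.105  (SMAD3)
log2(1858/9318) = -2.326  (HIF8)
log2(8347/2681) = 1.638  (AKT6)
SMAD10 is most strongly downregulated.

-2.982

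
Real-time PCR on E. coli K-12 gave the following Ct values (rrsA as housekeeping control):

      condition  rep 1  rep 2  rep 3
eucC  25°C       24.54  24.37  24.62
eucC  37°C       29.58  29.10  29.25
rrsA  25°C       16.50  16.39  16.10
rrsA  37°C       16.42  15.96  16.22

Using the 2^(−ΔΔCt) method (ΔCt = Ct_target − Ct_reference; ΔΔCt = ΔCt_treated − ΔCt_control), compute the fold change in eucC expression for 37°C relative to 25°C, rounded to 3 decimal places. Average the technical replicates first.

Mean Ct: eucC 25°C 24.510; eucC 37°C 29.310; rrsA 25°C 16.330; rrsA 37°C 16.200
ΔCt(25°C) = 24.510 − 16.330 = 8.180
ΔCt(37°C) = 29.310 − 16.200 = 13.110
ΔΔCt = 13.110 − 8.180 = 4.930
Fold change = 2^(−4.930) = 0.0328

0.033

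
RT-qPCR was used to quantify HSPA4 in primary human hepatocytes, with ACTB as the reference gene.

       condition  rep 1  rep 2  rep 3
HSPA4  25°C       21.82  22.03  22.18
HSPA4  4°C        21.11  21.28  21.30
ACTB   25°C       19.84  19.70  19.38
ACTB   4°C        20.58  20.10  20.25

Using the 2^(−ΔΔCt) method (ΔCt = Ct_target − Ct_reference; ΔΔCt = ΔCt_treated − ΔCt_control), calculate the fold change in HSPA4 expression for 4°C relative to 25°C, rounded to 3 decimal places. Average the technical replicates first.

2.732

Mean Ct: HSPA4 25°C 22.010; HSPA4 4°C 21.230; ACTB 25°C 19.640; ACTB 4°C 20.310
ΔCt(25°C) = 22.010 − 19.640 = 2.370
ΔCt(4°C) = 21.230 − 20.310 = 0.920
ΔΔCt = 0.920 − 2.370 = -1.450
Fold change = 2^(−(-1.450)) = 2^1.450 = 2.7321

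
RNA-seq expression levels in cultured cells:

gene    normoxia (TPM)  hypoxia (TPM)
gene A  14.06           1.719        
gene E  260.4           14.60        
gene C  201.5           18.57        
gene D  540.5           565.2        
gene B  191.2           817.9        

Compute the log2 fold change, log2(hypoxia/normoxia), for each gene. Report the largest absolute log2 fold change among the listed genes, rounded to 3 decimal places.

log2(1.719/14.06) = -3.032  (gene A)
log2(14.60/260.4) = -4.157  (gene E)
log2(18.57/201.5) = -3.440  (gene C)
log2(565.2/540.5) = 0.064  (gene D)
log2(817.9/191.2) = 2.097  (gene B)
The largest magnitude belongs to gene E.

4.157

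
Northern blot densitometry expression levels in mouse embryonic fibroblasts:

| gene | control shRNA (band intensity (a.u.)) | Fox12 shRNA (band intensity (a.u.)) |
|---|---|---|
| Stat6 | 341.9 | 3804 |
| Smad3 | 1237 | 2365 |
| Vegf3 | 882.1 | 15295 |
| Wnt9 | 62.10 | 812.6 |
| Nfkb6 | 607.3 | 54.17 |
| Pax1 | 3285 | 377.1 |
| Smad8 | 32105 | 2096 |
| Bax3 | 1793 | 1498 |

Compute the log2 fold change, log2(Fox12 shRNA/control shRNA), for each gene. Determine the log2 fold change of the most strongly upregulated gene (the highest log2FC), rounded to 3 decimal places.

4.116

log2(3804/341.9) = 3.476  (Stat6)
log2(2365/1237) = 0.935  (Smad3)
log2(15295/882.1) = 4.116  (Vegf3)
log2(812.6/62.10) = 3.710  (Wnt9)
log2(54.17/607.3) = -3.487  (Nfkb6)
log2(377.1/3285) = -3.123  (Pax1)
log2(2096/32105) = -3.937  (Smad8)
log2(1498/1793) = -0.259  (Bax3)
Vegf3 is most strongly upregulated.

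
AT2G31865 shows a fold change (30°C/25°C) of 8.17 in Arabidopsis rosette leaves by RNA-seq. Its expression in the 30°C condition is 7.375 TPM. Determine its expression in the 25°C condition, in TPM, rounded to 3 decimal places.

0.903

25°C expression = 7.375 / 8.17 = 0.903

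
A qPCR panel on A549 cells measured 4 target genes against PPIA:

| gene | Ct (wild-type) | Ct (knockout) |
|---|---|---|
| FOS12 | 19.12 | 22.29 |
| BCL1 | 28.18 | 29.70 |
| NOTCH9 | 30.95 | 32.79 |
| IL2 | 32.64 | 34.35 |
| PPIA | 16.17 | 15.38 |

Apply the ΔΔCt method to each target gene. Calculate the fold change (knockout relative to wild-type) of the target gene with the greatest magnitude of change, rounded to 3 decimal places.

FOS12: ΔΔCt = (22.29−15.38) − (19.12−16.17) = 6.91 − 2.95 = 3.96; fold change = 2^-3.96 = 0.064
BCL1: ΔΔCt = (29.70−15.38) − (28.18−16.17) = 14.32 − 12.01 = 2.31; fold change = 2^-2.31 = 0.202
NOTCH9: ΔΔCt = (32.79−15.38) − (30.95−16.17) = 17.41 − 14.78 = 2.63; fold change = 2^-2.63 = 0.162
IL2: ΔΔCt = (34.35−15.38) − (32.64−16.17) = 18.97 − 16.47 = 2.50; fold change = 2^-2.50 = 0.177
FOS12 has the largest |ΔΔCt| = 3.96.

0.064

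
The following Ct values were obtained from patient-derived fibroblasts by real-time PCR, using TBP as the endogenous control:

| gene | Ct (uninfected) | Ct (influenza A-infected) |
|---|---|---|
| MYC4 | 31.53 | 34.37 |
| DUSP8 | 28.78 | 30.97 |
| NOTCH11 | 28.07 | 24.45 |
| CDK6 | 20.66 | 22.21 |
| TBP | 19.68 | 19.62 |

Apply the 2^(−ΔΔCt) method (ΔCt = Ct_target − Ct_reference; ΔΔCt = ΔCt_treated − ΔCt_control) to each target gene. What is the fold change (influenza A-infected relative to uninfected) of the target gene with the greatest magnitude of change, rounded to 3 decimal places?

MYC4: ΔΔCt = (34.37−19.62) − (31.53−19.68) = 14.75 − 11.85 = 2.90; fold change = 2^-2.90 = 0.134
DUSP8: ΔΔCt = (30.97−19.62) − (28.78−19.68) = 11.35 − 9.10 = 2.25; fold change = 2^-2.25 = 0.210
NOTCH11: ΔΔCt = (24.45−19.62) − (28.07−19.68) = 4.83 − 8.39 = -3.56; fold change = 2^3.56 = 11.794
CDK6: ΔΔCt = (22.21−19.62) − (20.66−19.68) = 2.59 − 0.98 = 1.61; fold change = 2^-1.61 = 0.328
NOTCH11 has the largest |ΔΔCt| = 3.56.

11.794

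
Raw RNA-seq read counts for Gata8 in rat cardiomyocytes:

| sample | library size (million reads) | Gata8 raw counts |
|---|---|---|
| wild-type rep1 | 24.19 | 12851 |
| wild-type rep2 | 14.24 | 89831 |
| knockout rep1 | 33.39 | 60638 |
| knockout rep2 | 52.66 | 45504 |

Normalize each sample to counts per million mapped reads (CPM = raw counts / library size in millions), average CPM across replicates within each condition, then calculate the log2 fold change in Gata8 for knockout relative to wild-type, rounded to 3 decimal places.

-1.352

CPM(wild-type rep1) = 12851 / 24.19 = 531.2526
CPM(wild-type rep2) = 89831 / 14.24 = 6308.3567
CPM(knockout rep1) = 60638 / 33.39 = 1816.0527
CPM(knockout rep2) = 45504 / 52.66 = 864.1094
mean CPM(wild-type) = 3419.8047; mean CPM(knockout) = 1340.0810
Fold change = 1340.0810 / 3419.8047 = 0.39186
log2(0.39186) = -1.3516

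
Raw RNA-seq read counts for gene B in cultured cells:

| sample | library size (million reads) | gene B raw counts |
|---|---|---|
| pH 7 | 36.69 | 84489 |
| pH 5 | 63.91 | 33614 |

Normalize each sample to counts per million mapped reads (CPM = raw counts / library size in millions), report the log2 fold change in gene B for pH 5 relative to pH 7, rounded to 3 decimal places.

CPM(pH 7) = 84489 / 36.69 = 2302.7800
CPM(pH 5) = 33614 / 63.91 = 525.9584
Fold change = 525.9584 / 2302.7800 = 0.22840
log2(0.22840) = -2.1304

-2.130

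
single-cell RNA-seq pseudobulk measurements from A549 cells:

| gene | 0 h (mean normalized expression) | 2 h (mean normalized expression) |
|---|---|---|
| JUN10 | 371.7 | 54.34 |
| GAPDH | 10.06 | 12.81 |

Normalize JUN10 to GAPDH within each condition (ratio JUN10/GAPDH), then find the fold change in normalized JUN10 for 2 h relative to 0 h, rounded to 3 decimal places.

0.115

JUN10/GAPDH (0 h) = 371.7 / 10.06 = 36.948
JUN10/GAPDH (2 h) = 54.34 / 12.81 = 4.242
Fold change = 4.242 / 36.948 = 0.1148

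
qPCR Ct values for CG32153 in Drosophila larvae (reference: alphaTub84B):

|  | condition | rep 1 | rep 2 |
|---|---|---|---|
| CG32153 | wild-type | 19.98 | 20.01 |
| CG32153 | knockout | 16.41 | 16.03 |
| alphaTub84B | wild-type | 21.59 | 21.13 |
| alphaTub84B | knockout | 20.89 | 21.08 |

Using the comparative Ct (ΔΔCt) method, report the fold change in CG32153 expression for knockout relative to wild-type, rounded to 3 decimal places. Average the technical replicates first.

Mean Ct: CG32153 wild-type 19.995; CG32153 knockout 16.220; alphaTub84B wild-type 21.360; alphaTub84B knockout 20.985
ΔCt(wild-type) = 19.995 − 21.360 = -1.365
ΔCt(knockout) = 16.220 − 20.985 = -4.765
ΔΔCt = -4.765 − (-1.365) = -3.400
Fold change = 2^(−(-3.400)) = 2^3.400 = 10.5561

10.556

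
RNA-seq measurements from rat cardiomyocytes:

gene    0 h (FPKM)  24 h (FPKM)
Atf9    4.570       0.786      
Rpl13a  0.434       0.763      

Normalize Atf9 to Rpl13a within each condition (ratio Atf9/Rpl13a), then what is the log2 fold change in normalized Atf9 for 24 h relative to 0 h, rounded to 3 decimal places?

Atf9/Rpl13a (0 h) = 4.570 / 0.434 = 10.53
Atf9/Rpl13a (24 h) = 0.786 / 0.763 = 1.0301
Fold change = 1.0301 / 10.53 = 0.0978
log2(0.0978) = -3.3536

-3.354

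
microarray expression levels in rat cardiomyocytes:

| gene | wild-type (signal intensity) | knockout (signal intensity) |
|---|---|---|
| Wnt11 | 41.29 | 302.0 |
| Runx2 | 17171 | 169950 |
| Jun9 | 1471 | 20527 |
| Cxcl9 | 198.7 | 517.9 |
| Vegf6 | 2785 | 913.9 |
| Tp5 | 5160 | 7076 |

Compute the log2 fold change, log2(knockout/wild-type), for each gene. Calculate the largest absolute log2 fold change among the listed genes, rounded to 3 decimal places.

3.803

log2(302.0/41.29) = 2.871  (Wnt11)
log2(169950/17171) = 3.307  (Runx2)
log2(20527/1471) = 3.803  (Jun9)
log2(517.9/198.7) = 1.382  (Cxcl9)
log2(913.9/2785) = -1.608  (Vegf6)
log2(7076/5160) = 0.456  (Tp5)
The largest magnitude belongs to Jun9.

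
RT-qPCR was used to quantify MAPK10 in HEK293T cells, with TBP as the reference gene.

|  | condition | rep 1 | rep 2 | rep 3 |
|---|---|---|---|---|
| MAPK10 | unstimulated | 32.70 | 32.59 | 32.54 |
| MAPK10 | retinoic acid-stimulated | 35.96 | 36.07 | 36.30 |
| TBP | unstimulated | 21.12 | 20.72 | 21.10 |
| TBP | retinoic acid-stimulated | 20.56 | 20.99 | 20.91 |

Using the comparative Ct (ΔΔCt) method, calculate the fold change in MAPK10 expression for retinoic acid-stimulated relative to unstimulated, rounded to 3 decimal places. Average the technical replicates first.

Mean Ct: MAPK10 unstimulated 32.610; MAPK10 retinoic acid-stimulated 36.110; TBP unstimulated 20.980; TBP retinoic acid-stimulated 20.820
ΔCt(unstimulated) = 32.610 − 20.980 = 11.630
ΔCt(retinoic acid-stimulated) = 36.110 − 20.820 = 15.290
ΔΔCt = 15.290 − 11.630 = 3.660
Fold change = 2^(−3.660) = 0.0791

0.079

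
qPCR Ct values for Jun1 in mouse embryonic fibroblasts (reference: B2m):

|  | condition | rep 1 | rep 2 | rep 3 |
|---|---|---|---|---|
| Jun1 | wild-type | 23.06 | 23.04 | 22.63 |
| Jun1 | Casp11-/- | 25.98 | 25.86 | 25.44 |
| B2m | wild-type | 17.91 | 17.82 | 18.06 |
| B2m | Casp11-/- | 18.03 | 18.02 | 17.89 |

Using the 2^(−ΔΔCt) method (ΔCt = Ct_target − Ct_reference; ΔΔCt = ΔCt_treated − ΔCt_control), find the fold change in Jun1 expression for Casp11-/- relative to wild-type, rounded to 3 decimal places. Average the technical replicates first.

Mean Ct: Jun1 wild-type 22.910; Jun1 Casp11-/- 25.760; B2m wild-type 17.930; B2m Casp11-/- 17.980
ΔCt(wild-type) = 22.910 − 17.930 = 4.980
ΔCt(Casp11-/-) = 25.760 − 17.980 = 7.780
ΔΔCt = 7.780 − 4.980 = 2.800
Fold change = 2^(−2.800) = 0.1436

0.144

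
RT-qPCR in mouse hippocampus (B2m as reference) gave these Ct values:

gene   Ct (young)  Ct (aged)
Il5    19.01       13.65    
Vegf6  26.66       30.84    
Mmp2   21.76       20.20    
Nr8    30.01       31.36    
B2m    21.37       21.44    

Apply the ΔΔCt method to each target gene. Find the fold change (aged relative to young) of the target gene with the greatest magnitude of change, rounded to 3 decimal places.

Il5: ΔΔCt = (13.65−21.44) − (19.01−21.37) = -7.79 − (-2.36) = -5.43; fold change = 2^5.43 = 43.111
Vegf6: ΔΔCt = (30.84−21.44) − (26.66−21.37) = 9.40 − 5.29 = 4.11; fold change = 2^-4.11 = 0.058
Mmp2: ΔΔCt = (20.20−21.44) − (21.76−21.37) = -1.24 − 0.39 = -1.63; fold change = 2^1.63 = 3.095
Nr8: ΔΔCt = (31.36−21.44) − (30.01−21.37) = 9.92 − 8.64 = 1.28; fold change = 2^-1.28 = 0.412
Il5 has the largest |ΔΔCt| = 5.43.

43.111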